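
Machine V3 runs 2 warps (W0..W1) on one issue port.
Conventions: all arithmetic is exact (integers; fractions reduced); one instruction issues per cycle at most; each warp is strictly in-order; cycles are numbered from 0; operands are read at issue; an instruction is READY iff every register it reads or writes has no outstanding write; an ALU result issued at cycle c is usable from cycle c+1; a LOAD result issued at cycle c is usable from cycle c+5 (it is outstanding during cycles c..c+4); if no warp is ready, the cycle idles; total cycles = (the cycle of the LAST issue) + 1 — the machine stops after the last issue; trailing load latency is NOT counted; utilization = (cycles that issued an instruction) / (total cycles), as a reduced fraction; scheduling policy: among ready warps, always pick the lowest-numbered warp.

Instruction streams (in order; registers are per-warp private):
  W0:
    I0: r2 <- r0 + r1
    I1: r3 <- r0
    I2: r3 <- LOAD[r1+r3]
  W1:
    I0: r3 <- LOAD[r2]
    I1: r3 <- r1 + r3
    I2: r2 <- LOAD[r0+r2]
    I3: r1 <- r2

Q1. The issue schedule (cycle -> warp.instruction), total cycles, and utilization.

cycle 0: W0.I0
cycle 1: W0.I1
cycle 2: W0.I2
cycle 3: W1.I0
cycle 4: idle
cycle 5: idle
cycle 6: idle
cycle 7: idle
cycle 8: W1.I1
cycle 9: W1.I2
cycle 10: idle
cycle 11: idle
cycle 12: idle
cycle 13: idle
cycle 14: W1.I3

Answer: 15 cycles, utilization 7/15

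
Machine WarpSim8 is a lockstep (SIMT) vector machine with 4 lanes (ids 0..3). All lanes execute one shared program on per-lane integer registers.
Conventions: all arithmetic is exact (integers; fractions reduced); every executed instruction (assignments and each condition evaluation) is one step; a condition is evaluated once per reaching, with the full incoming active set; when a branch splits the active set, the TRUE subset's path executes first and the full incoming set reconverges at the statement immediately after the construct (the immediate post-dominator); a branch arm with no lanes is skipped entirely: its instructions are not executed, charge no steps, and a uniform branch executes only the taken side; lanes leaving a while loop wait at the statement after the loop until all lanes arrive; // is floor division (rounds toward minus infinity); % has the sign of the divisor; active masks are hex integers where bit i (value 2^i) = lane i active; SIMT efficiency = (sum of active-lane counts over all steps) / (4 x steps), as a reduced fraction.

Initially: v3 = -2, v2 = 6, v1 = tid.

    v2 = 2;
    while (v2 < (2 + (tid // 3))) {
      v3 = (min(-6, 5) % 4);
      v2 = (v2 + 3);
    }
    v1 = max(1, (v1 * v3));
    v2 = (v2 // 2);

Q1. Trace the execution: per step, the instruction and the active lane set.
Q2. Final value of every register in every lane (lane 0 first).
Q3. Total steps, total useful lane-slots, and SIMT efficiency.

step 0: v2 <- 2                      0xf
step 1: eval (v2 < (2 + (tid // 3))) 0xf
step 2: v3 <- (min(-6, 5) % 4)       0x8
step 3: v2 <- (v2 + 3)               0x8
step 4: eval (v2 < (2 + (tid // 3))) 0x8
step 5: v1 <- max(1, (v1 * v3))      0xf
step 6: v2 <- (v2 // 2)              0xf

Answer: 7 steps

v3: -2,-2,-2,2
v2: 1,1,1,2
v1: 1,1,1,6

steps = 7; useful = 19; efficiency = 19/28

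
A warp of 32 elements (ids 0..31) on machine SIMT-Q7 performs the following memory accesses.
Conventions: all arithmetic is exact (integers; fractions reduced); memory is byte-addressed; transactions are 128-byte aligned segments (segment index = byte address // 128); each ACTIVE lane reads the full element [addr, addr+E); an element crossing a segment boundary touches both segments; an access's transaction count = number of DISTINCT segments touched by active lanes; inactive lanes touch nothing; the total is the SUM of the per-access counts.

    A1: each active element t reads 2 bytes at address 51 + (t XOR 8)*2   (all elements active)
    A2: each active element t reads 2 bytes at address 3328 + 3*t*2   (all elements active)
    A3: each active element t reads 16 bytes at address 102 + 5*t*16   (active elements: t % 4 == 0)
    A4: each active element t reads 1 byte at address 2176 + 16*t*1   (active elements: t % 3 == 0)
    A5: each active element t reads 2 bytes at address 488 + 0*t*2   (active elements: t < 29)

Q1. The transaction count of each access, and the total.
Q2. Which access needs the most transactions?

A1: 1 transaction
A2: 2 transactions
A3: 8 transactions
A4: 4 transactions
A5: 1 transaction

Answer: 1,2,8,4,1; total 16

Answer: A3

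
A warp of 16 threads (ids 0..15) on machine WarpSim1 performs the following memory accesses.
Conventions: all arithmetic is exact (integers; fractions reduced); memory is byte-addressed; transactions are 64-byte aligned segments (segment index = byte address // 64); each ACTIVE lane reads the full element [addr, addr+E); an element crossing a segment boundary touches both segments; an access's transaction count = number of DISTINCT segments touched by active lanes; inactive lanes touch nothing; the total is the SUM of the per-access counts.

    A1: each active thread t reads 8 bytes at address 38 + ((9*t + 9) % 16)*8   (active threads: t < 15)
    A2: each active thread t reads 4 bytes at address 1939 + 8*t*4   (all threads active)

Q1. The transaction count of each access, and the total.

A1: 3 transactions
A2: 8 transactions

Answer: 3,8; total 11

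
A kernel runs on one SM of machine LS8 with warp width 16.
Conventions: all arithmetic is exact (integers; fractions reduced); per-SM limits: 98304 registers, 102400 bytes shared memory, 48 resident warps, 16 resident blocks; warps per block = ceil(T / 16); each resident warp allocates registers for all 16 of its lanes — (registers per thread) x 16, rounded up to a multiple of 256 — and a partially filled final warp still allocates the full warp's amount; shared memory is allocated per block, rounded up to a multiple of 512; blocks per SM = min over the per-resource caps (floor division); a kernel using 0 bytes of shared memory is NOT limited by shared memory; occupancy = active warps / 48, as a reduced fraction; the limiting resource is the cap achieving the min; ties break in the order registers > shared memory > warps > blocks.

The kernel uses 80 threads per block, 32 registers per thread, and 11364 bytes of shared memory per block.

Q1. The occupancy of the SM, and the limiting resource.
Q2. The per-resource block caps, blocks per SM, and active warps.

Answer: occupancy 5/6, limited by shared memory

registers: 38 blocks
shared memory: 8 blocks
warps: 9 blocks
blocks: 16 blocks

Answer: 8 blocks, 40 active warps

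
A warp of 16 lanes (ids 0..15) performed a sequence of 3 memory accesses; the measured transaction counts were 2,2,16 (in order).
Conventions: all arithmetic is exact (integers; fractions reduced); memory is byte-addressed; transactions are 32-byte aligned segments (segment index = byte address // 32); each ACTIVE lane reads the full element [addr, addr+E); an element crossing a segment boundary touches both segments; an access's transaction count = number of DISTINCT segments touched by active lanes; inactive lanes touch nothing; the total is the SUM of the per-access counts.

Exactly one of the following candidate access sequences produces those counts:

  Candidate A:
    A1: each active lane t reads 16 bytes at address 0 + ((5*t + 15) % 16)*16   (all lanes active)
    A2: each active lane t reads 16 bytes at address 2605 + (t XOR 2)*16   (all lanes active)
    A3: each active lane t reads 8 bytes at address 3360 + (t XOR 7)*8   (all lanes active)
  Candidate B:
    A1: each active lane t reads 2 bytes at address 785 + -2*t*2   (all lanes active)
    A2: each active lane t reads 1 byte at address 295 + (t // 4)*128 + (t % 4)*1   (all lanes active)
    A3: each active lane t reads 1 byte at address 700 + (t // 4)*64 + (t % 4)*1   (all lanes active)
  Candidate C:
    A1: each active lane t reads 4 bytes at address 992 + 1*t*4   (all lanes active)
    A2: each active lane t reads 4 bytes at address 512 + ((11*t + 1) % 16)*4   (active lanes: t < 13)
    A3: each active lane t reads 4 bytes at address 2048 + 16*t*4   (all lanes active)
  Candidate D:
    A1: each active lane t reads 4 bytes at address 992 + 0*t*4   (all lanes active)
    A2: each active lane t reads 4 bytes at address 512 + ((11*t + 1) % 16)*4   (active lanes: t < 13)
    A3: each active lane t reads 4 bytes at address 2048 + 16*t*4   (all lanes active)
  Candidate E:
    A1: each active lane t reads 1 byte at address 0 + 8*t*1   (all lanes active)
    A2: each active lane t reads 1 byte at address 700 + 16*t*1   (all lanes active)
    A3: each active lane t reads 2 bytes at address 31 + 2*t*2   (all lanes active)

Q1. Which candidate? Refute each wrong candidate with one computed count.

A: A1 gives 8 transactions, not 2
B: A1 gives 3 transactions, not 2
D: A1 gives 1 transaction, not 2
E: A1 gives 4 transactions, not 2
C: all counts match (2,2,16)

Answer: C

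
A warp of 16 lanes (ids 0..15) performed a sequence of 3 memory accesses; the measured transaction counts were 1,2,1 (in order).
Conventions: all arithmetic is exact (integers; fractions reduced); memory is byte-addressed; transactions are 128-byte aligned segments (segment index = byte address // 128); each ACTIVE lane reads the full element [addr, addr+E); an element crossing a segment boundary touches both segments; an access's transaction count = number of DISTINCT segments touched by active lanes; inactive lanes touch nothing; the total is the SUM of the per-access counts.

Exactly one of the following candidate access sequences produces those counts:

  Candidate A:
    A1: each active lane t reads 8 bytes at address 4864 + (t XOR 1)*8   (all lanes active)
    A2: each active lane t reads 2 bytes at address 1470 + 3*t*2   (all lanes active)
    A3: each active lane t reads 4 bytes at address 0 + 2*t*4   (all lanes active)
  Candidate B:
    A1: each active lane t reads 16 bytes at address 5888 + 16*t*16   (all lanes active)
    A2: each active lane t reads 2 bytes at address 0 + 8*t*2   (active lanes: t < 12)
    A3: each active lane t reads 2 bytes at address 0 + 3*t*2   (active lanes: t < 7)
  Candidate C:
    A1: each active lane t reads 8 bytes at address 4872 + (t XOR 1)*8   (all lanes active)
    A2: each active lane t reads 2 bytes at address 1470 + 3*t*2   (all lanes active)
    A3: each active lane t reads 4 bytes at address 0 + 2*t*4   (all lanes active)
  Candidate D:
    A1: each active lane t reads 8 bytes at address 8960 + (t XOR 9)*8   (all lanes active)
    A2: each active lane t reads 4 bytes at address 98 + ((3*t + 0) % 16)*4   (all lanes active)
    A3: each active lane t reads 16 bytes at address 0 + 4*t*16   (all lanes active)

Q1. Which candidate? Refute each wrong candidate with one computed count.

B: A1 gives 16 transactions, not 1
C: A1 gives 2 transactions, not 1
D: A3 gives 8 transactions, not 1
A: all counts match (1,2,1)

Answer: A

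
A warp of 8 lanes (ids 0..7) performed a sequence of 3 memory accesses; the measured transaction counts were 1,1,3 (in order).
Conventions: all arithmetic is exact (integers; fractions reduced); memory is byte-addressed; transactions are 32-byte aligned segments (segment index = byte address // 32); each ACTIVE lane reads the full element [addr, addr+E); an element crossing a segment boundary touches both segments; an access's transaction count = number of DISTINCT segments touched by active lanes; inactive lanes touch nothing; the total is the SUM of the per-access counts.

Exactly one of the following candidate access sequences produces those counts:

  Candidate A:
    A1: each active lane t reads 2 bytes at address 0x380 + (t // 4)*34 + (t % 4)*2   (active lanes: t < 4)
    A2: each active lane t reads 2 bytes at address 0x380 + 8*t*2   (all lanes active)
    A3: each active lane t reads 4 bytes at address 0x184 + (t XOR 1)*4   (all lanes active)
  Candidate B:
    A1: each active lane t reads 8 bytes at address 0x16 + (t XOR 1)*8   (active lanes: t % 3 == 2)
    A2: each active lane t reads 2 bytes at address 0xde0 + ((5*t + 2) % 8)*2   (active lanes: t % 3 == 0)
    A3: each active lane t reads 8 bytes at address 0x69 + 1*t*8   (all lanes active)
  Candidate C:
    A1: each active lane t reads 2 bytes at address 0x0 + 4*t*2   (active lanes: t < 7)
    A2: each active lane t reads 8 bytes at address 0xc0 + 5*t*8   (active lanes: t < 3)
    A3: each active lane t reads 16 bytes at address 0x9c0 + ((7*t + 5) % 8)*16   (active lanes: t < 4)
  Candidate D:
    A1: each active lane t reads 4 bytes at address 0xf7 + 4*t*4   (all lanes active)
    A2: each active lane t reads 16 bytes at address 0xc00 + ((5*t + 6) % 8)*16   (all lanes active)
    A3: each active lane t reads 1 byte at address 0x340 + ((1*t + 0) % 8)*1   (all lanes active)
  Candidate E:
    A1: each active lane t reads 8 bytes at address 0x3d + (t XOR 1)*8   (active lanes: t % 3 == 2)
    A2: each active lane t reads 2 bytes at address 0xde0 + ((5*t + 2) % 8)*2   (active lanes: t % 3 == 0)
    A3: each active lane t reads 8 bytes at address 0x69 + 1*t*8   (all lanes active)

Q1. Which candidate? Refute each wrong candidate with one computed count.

A: A2 gives 4 transactions, not 1
C: A1 gives 2 transactions, not 1
D: A1 gives 5 transactions, not 1
E: A1 gives 2 transactions, not 1
B: all counts match (1,1,3)

Answer: B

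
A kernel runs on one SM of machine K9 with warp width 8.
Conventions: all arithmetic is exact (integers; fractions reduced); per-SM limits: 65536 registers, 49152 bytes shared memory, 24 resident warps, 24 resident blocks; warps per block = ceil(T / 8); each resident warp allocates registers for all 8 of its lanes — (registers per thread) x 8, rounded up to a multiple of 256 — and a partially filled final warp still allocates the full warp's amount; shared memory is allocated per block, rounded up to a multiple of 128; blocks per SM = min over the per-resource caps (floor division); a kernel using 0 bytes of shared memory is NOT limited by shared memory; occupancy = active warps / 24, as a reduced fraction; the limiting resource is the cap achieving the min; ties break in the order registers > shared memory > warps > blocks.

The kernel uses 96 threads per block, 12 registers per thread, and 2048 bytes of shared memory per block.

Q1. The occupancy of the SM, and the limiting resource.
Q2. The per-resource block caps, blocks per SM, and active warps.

Answer: occupancy 1, limited by warps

registers: 21 blocks
shared memory: 24 blocks
warps: 2 blocks
blocks: 24 blocks

Answer: 2 blocks, 24 active warps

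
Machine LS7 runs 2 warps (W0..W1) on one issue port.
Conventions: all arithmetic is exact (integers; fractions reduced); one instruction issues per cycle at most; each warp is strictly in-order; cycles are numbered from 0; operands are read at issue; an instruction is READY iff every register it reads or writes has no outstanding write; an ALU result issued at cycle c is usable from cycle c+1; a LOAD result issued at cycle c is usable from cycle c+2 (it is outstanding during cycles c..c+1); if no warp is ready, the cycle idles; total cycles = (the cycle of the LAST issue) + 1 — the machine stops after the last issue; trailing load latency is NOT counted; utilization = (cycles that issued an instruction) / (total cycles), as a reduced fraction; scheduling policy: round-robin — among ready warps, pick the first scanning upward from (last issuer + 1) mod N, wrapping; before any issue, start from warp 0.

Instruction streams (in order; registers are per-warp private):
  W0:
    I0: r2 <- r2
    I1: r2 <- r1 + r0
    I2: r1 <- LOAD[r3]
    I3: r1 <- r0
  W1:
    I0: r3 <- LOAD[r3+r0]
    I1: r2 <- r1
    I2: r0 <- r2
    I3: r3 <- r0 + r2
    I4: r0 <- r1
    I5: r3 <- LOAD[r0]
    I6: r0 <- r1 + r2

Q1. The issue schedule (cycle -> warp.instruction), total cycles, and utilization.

cycle 0: W0.I0
cycle 1: W1.I0
cycle 2: W0.I1
cycle 3: W1.I1
cycle 4: W0.I2
cycle 5: W1.I2
cycle 6: W0.I3
cycle 7: W1.I3
cycle 8: W1.I4
cycle 9: W1.I5
cycle 10: W1.I6

Answer: 11 cycles, utilization 1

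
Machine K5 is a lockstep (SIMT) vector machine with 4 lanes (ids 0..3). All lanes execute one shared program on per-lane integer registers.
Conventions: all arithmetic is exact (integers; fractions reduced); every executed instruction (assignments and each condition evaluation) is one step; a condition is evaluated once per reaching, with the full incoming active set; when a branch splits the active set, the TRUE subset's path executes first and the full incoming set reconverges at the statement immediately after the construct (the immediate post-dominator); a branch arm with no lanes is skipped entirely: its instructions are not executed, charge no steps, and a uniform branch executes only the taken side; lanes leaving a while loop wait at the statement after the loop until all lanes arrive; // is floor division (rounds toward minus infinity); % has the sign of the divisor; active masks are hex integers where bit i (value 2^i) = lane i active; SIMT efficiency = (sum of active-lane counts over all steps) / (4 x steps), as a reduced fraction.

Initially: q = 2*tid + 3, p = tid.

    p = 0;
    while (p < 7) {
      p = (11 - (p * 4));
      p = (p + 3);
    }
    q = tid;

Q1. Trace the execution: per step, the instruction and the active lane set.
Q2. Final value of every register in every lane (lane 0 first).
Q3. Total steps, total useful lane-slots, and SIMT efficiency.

step 0: p <- 0                       0xf
step 1: eval (p < 7)                 0xf
step 2: p <- (11 - (p * 4))          0xf
step 3: p <- (p + 3)                 0xf
step 4: eval (p < 7)                 0xf
step 5: q <- tid                     0xf

Answer: 6 steps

q: 0,1,2,3
p: 14,14,14,14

steps = 6; useful = 24; efficiency = 24/24 = 1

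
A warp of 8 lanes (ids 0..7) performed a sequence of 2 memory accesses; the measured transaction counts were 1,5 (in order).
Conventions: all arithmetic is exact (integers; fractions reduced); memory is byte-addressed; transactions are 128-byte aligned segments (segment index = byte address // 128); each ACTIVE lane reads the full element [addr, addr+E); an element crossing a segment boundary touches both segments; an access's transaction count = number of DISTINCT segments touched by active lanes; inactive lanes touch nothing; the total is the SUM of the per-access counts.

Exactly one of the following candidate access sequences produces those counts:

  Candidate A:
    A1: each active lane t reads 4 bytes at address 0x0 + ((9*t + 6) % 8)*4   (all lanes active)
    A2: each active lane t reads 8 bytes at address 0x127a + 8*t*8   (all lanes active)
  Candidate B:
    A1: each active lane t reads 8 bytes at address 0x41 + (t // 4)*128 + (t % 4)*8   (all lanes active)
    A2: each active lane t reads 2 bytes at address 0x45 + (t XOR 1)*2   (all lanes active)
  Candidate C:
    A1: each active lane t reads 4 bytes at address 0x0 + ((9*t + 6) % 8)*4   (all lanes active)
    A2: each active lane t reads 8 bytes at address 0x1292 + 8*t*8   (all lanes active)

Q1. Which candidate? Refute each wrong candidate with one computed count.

B: A1 gives 2 transactions, not 1
C: A2 gives 4 transactions, not 5
A: all counts match (1,5)

Answer: A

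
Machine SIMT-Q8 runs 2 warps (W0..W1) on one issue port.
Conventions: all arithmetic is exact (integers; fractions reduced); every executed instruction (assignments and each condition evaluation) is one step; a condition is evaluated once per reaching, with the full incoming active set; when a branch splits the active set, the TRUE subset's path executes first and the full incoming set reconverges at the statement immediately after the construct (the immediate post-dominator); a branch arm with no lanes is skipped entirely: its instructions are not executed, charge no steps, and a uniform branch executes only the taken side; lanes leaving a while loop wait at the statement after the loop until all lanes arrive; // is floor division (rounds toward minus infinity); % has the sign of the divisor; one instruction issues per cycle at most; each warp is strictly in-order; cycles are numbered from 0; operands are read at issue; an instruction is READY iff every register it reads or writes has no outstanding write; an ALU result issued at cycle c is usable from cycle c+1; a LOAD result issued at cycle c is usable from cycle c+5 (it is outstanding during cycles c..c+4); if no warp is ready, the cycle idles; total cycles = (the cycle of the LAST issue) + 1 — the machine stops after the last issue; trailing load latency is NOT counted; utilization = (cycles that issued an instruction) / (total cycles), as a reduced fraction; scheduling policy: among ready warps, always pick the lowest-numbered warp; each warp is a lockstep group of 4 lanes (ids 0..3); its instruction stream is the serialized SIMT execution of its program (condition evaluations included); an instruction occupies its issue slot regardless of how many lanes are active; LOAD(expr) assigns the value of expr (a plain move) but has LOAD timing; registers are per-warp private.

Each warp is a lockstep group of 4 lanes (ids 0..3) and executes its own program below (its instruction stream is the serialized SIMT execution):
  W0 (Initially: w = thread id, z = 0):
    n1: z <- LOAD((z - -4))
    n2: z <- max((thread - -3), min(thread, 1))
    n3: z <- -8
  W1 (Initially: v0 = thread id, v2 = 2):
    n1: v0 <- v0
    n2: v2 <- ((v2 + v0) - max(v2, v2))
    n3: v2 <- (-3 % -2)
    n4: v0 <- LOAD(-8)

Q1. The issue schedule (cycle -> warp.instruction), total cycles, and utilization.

cycle 0: W0.I0
cycle 1: W1.I0
cycle 2: W1.I1
cycle 3: W1.I2
cycle 4: W1.I3
cycle 5: W0.I1
cycle 6: W0.I2

Answer: 7 cycles, utilization 1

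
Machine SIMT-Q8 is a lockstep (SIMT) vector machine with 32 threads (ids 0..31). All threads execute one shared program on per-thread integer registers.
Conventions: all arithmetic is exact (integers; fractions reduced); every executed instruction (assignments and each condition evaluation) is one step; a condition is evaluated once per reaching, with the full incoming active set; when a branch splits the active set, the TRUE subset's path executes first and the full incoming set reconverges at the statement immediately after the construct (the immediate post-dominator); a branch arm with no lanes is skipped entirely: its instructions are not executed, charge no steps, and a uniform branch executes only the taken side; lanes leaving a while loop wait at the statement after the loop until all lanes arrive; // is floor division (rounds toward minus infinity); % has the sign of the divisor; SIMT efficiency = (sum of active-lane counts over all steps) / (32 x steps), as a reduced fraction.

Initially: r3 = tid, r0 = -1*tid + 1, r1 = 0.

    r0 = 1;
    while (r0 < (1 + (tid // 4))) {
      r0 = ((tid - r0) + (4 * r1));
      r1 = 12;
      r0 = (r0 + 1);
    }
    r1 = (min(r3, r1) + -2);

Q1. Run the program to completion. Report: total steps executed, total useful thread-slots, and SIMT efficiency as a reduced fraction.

Answer: 7 steps, 208 useful, 13/14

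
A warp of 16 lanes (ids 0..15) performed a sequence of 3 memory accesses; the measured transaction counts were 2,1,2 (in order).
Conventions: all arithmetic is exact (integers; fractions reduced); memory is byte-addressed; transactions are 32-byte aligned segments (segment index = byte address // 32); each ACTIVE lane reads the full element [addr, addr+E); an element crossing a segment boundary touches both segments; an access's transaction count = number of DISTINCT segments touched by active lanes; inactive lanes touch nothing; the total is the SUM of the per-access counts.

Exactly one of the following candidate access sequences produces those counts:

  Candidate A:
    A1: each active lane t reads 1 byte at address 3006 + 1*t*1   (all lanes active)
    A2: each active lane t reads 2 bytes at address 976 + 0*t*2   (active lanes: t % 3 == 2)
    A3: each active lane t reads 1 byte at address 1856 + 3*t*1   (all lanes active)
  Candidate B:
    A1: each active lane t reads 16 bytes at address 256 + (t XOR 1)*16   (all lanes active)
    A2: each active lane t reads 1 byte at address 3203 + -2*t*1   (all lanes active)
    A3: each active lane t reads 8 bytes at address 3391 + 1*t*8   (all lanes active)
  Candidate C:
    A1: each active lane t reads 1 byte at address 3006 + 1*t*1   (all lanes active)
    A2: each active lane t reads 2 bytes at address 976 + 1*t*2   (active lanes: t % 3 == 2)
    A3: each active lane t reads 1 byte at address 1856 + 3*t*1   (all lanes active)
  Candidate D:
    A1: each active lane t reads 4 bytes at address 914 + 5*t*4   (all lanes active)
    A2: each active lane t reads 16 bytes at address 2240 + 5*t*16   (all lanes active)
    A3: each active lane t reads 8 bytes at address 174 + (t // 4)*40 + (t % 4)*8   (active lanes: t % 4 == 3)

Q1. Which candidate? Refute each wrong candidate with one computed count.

B: A1 gives 8 transactions, not 2
C: A2 gives 2 transactions, not 1
D: A1 gives 11 transactions, not 2
A: all counts match (2,1,2)

Answer: A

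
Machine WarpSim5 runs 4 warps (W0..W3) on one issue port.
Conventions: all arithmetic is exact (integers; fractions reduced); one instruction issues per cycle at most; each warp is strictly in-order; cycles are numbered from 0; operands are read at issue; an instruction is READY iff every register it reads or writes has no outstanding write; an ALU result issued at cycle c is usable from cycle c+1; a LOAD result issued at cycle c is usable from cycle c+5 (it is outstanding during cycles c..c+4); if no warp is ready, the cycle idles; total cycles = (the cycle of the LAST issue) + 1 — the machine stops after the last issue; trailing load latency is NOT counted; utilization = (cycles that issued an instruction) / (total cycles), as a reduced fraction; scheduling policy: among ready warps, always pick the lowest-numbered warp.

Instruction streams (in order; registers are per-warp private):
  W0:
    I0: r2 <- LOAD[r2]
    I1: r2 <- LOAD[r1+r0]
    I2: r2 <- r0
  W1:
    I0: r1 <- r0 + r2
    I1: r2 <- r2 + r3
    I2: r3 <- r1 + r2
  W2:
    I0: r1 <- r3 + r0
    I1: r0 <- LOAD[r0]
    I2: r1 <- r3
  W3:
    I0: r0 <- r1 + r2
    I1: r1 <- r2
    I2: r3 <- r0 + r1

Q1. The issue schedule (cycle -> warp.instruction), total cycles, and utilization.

cycle 0: W0.I0
cycle 1: W1.I0
cycle 2: W1.I1
cycle 3: W1.I2
cycle 4: W2.I0
cycle 5: W0.I1
cycle 6: W2.I1
cycle 7: W2.I2
cycle 8: W3.I0
cycle 9: W3.I1
cycle 10: W0.I2
cycle 11: W3.I2

Answer: 12 cycles, utilization 1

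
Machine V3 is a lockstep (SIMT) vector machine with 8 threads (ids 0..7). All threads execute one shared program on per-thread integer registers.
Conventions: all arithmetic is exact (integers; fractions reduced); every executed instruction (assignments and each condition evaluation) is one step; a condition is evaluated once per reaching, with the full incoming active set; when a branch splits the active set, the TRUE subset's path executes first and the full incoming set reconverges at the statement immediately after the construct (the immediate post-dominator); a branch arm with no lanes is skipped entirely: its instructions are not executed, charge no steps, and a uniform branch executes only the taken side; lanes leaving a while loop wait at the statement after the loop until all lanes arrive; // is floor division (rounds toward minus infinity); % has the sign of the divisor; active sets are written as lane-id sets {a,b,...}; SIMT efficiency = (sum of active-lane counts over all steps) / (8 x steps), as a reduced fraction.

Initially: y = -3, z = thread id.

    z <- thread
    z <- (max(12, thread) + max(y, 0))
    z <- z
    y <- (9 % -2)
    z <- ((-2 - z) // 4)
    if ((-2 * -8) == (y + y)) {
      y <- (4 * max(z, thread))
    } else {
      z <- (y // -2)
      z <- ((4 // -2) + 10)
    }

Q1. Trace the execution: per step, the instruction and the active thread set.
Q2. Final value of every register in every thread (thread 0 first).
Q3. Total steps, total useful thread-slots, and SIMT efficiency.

step 0: z <- thread                  {0,1,2,3,4,5,6,7}
step 1: z <- (max(12, thread) + max(y, 0)) {0,1,2,3,4,5,6,7}
step 2: z <- z                       {0,1,2,3,4,5,6,7}
step 3: y <- (9 % -2)                {0,1,2,3,4,5,6,7}
step 4: z <- ((-2 - z) // 4)         {0,1,2,3,4,5,6,7}
step 5: eval ((-2 * -8) == (y + y))  {0,1,2,3,4,5,6,7}
step 6: z <- (y // -2)               {0,1,2,3,4,5,6,7}
step 7: z <- ((4 // -2) + 10)        {0,1,2,3,4,5,6,7}

Answer: 8 steps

y: -1,-1,-1,-1,-1,-1,-1,-1
z: 8,8,8,8,8,8,8,8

steps = 8; useful = 64; efficiency = 64/64 = 1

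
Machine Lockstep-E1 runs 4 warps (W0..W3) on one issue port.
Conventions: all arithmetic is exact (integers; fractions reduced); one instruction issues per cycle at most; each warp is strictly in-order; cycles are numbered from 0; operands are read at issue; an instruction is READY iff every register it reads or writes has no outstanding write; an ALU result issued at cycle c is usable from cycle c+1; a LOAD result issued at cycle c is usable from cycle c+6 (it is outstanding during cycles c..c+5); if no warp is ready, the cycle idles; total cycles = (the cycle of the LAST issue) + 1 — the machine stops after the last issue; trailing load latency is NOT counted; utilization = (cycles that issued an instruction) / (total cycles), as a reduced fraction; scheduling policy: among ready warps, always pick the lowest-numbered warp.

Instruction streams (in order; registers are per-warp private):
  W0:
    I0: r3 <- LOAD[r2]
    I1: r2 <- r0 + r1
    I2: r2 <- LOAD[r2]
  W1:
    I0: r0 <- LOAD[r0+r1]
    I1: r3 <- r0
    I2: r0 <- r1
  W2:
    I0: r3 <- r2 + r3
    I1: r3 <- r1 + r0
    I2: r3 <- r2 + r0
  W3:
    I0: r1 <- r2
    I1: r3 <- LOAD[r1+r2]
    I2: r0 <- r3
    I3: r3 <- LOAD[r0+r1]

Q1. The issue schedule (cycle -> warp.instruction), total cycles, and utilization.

cycle 0: W0.I0
cycle 1: W0.I1
cycle 2: W0.I2
cycle 3: W1.I0
cycle 4: W2.I0
cycle 5: W2.I1
cycle 6: W2.I2
cycle 7: W3.I0
cycle 8: W3.I1
cycle 9: W1.I1
cycle 10: W1.I2
cycle 11: idle
cycle 12: idle
cycle 13: idle
cycle 14: W3.I2
cycle 15: W3.I3

Answer: 16 cycles, utilization 13/16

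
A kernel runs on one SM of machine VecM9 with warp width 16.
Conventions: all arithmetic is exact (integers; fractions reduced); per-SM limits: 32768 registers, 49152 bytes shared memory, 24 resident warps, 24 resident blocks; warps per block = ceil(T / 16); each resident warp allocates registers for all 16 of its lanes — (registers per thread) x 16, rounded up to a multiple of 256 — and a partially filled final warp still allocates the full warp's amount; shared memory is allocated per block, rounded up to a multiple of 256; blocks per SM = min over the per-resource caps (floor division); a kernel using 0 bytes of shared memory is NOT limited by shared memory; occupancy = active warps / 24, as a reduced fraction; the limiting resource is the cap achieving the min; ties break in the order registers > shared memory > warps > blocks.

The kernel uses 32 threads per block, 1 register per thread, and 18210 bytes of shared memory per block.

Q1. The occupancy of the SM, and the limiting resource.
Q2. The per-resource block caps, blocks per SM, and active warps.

Answer: occupancy 1/6, limited by shared memory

registers: 64 blocks
shared memory: 2 blocks
warps: 12 blocks
blocks: 24 blocks

Answer: 2 blocks, 4 active warps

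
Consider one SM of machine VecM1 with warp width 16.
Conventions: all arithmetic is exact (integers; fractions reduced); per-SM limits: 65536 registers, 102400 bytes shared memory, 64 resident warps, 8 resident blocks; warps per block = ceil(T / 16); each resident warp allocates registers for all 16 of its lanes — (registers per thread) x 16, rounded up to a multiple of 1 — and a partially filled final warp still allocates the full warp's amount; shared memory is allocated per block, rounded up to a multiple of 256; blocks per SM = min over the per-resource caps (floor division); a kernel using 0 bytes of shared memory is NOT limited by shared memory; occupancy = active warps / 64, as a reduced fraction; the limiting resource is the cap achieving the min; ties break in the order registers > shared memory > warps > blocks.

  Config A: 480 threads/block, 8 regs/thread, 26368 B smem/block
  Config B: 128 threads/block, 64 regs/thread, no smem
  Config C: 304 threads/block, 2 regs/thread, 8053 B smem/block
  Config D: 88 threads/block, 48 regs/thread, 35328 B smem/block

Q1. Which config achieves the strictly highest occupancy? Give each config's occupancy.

occupancies: A 15/16, B 1, C 57/64, D 3/16

Answer: B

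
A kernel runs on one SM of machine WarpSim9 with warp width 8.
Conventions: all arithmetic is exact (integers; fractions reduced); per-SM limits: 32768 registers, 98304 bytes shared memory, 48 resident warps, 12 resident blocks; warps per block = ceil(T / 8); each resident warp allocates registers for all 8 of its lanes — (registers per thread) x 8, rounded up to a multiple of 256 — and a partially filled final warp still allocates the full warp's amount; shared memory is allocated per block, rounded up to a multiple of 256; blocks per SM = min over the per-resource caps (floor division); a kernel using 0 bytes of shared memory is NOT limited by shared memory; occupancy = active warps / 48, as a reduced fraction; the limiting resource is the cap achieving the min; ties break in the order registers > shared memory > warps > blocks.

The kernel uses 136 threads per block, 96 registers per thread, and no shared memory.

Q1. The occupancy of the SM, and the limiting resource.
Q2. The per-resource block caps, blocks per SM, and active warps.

Answer: occupancy 17/24, limited by registers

registers: 2 blocks
shared memory: no limit (kernel uses none)
warps: 2 blocks
blocks: 12 blocks

Answer: 2 blocks, 34 active warps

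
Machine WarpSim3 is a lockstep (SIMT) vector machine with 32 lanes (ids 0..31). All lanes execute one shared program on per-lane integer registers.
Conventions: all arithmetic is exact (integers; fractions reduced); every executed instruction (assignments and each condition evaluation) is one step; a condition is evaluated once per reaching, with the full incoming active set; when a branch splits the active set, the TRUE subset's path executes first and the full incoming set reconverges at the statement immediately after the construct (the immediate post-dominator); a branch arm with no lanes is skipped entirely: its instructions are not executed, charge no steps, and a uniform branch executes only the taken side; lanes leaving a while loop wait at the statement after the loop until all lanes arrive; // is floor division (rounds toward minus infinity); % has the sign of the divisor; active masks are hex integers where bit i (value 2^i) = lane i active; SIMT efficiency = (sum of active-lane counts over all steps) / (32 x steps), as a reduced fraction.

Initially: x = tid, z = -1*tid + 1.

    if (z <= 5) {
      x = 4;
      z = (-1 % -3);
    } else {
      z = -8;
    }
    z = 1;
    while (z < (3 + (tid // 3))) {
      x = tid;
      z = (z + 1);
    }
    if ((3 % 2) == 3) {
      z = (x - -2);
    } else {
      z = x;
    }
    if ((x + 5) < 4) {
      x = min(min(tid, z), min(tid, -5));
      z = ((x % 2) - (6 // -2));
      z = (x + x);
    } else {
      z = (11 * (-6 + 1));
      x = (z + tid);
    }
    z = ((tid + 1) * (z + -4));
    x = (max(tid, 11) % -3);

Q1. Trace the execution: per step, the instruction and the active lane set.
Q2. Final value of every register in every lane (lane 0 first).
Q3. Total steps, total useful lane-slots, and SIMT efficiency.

step 0: eval (z <= 5)                0xffffffff
step 1: x <- 4                       0xffffffff
step 2: z <- (-1 % -3)               0xffffffff
step 3: z <- 1                       0xffffffff
step 4: eval (z < (3 + (tid // 3)))  0xffffffff
step 5: x <- tid                     0xffffffff
step 6: z <- (z + 1)                 0xffffffff
step 7: eval (z < (3 + (tid // 3)))  0xffffffff
step 8: x <- tid                     0xffffffff
step 9: z <- (z + 1)                 0xffffffff
step 10: eval (z < (3 + (tid // 3)))  0xffffffff
step 11: x <- tid                     0xfffffff8
step 12: z <- (z + 1)                 0xfffffff8
step 13: eval (z < (3 + (tid // 3)))  0xfffffff8
step 14: x <- tid                     0xffffffc0
step 15: z <- (z + 1)                 0xffffffc0
step 16: eval (z < (3 + (tid // 3)))  0xffffffc0
step 17: x <- tid                     0xfffffe00
step 18: z <- (z + 1)                 0xfffffe00
step 19: eval (z < (3 + (tid // 3)))  0xfffffe00
step 20: x <- tid                     0xfffff000
step 21: z <- (z + 1)                 0xfffff000
step 22: eval (z < (3 + (tid // 3)))  0xfffff000
step 23: x <- tid                     0xffff8000
step 24: z <- (z + 1)                 0xffff8000
step 25: eval (z < (3 + (tid // 3)))  0xffff8000
step 26: x <- tid                     0xfffc0000
step 27: z <- (z + 1)                 0xfffc0000
step 28: eval (z < (3 + (tid // 3)))  0xfffc0000
step 29: x <- tid                     0xffe00000
step 30: z <- (z + 1)                 0xffe00000
step 31: eval (z < (3 + (tid // 3)))  0xffe00000
step 32: x <- tid                     0xff000000
step 33: z <- (z + 1)                 0xff000000
step 34: eval (z < (3 + (tid // 3)))  0xff000000
step 35: x <- tid                     0xf8000000
step 36: z <- (z + 1)                 0xf8000000
step 37: eval (z < (3 + (tid // 3)))  0xf8000000
step 38: x <- tid                     0xc0000000
step 39: z <- (z + 1)                 0xc0000000
step 40: eval (z < (3 + (tid // 3)))  0xc0000000
step 41: eval ((3 % 2) == 3)          0xffffffff
step 42: z <- x                       0xffffffff
step 43: eval ((x + 5) < 4)           0xffffffff
step 44: z <- (11 * (-6 + 1))         0xffffffff
step 45: x <- (z + tid)               0xffffffff
step 46: z <- ((tid + 1) * (z + -4))  0xffffffff
step 47: x <- (max(tid, 11) % -3)     0xffffffff

Answer: 48 steps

x: -1,-1,-1,-1,-1,-1,-1,-1,-1,-1,-1,-1,0,-2,-1,0,-2,-1,0,-2,-1,0,-2,-1,0,-2,-1,0,-2,-1,0,-2
z: -59,-118,-177,-236,-295,-354,-413,-472,-531,-590,-649,-708,-767,-826,-885,-944,-1003,-1062,-1121,-1180,-1239,-1298,-1357,-1416,-1475,-1534,-1593,-1652,-1711,-1770,-1829,-1888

steps = 48; useful = 1041; efficiency = 1041/1536 = 347/512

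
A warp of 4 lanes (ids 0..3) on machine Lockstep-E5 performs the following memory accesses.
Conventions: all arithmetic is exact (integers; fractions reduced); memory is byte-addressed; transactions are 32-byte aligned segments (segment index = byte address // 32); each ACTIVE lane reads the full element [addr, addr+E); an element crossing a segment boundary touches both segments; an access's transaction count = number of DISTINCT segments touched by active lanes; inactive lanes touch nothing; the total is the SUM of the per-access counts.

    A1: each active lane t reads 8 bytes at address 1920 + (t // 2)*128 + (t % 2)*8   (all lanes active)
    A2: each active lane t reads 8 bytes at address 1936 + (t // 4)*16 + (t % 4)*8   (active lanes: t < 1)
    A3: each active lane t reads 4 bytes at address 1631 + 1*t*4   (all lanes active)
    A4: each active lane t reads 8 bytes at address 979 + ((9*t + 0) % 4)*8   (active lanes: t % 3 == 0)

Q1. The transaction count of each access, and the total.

A1: 2 transactions
A2: 1 transaction
A3: 2 transactions
A4: 2 transactions

Answer: 2,1,2,2; total 7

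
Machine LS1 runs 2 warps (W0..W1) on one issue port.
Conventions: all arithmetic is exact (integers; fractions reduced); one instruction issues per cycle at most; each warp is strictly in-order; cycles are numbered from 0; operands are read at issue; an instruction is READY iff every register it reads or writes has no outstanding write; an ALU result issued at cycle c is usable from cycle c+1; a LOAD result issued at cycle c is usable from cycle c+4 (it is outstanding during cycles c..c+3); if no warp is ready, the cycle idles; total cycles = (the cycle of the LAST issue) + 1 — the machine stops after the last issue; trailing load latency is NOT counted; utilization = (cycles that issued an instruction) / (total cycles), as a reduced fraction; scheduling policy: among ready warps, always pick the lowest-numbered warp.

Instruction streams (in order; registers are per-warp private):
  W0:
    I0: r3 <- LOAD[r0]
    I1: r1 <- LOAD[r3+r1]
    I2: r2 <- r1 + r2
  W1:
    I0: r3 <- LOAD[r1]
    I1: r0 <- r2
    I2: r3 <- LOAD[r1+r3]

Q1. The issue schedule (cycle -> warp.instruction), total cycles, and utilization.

cycle 0: W0.I0
cycle 1: W1.I0
cycle 2: W1.I1
cycle 3: idle
cycle 4: W0.I1
cycle 5: W1.I2
cycle 6: idle
cycle 7: idle
cycle 8: W0.I2

Answer: 9 cycles, utilization 2/3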